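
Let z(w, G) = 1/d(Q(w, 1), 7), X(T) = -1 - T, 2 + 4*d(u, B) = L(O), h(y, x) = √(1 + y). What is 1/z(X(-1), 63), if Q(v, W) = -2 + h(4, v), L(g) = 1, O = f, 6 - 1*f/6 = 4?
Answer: -¼ ≈ -0.25000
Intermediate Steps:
f = 12 (f = 36 - 6*4 = 36 - 24 = 12)
O = 12
Q(v, W) = -2 + √5 (Q(v, W) = -2 + √(1 + 4) = -2 + √5)
d(u, B) = -¼ (d(u, B) = -½ + (¼)*1 = -½ + ¼ = -¼)
z(w, G) = -4 (z(w, G) = 1/(-¼) = -4)
1/z(X(-1), 63) = 1/(-4) = -¼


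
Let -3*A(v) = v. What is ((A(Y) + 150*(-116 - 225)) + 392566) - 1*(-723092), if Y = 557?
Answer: 3192967/3 ≈ 1.0643e+6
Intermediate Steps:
A(v) = -v/3
((A(Y) + 150*(-116 - 225)) + 392566) - 1*(-723092) = ((-⅓*557 + 150*(-116 - 225)) + 392566) - 1*(-723092) = ((-557/3 + 150*(-341)) + 392566) + 723092 = ((-557/3 - 51150) + 392566) + 723092 = (-154007/3 + 392566) + 723092 = 1023691/3 + 723092 = 3192967/3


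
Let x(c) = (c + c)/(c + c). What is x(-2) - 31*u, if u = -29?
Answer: 900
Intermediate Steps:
x(c) = 1 (x(c) = (2*c)/((2*c)) = (2*c)*(1/(2*c)) = 1)
x(-2) - 31*u = 1 - 31*(-29) = 1 + 899 = 900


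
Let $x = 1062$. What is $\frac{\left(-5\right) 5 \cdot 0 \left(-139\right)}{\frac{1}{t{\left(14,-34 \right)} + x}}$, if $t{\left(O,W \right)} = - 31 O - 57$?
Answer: $0$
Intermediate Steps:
$t{\left(O,W \right)} = -57 - 31 O$
$\frac{\left(-5\right) 5 \cdot 0 \left(-139\right)}{\frac{1}{t{\left(14,-34 \right)} + x}} = \frac{\left(-5\right) 5 \cdot 0 \left(-139\right)}{\frac{1}{\left(-57 - 434\right) + 1062}} = \frac{\left(-25\right) 0 \left(-139\right)}{\frac{1}{\left(-57 - 434\right) + 1062}} = \frac{0 \left(-139\right)}{\frac{1}{-491 + 1062}} = \frac{0}{\frac{1}{571}} = 0 \frac{1}{\frac{1}{571}} = 0 \cdot 571 = 0$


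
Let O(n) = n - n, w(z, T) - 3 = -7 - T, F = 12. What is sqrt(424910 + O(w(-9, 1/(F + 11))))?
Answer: sqrt(424910) ≈ 651.85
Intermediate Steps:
w(z, T) = -4 - T (w(z, T) = 3 + (-7 - T) = -4 - T)
O(n) = 0
sqrt(424910 + O(w(-9, 1/(F + 11)))) = sqrt(424910 + 0) = sqrt(424910)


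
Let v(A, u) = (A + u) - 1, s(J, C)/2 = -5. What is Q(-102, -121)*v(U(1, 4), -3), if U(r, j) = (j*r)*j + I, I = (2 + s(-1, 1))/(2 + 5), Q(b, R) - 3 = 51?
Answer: 4104/7 ≈ 586.29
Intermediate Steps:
s(J, C) = -10 (s(J, C) = 2*(-5) = -10)
Q(b, R) = 54 (Q(b, R) = 3 + 51 = 54)
I = -8/7 (I = (2 - 10)/(2 + 5) = -8/7 ≈ -1.1429)
U(r, j) = -8/7 + r*j² (U(r, j) = (j*r)*j - 8/7 = r*j² - 8/7 = -8/7 + r*j²)
v(A, u) = -1 + A + u
Q(-102, -121)*v(U(1, 4), -3) = 54*(-1 + (-8/7 + 1*4²) - 3) = 54*(-1 + (-8/7 + 1*16) - 3) = 54*(-1 + (-8/7 + 16) - 3) = 54*(-1 + 104/7 - 3) = 54*(76/7) = 4104/7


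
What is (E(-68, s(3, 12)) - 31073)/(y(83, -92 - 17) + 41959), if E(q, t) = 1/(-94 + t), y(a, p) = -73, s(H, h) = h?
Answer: -65333/88068 ≈ -0.74185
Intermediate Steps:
(E(-68, s(3, 12)) - 31073)/(y(83, -92 - 17) + 41959) = (1/(-94 + 12) - 31073)/(-73 + 41959) = (1/(-82) - 31073)/41886 = (-1/82 - 31073)*(1/41886) = -2547987/82*1/41886 = -65333/88068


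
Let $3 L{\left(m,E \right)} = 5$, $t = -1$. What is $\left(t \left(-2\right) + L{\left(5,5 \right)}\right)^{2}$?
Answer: $\frac{121}{9} \approx 13.444$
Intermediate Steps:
$L{\left(m,E \right)} = \frac{5}{3}$ ($L{\left(m,E \right)} = \frac{1}{3} \cdot 5 = \frac{5}{3}$)
$\left(t \left(-2\right) + L{\left(5,5 \right)}\right)^{2} = \left(\left(-1\right) \left(-2\right) + \frac{5}{3}\right)^{2} = \left(2 + \frac{5}{3}\right)^{2} = \left(\frac{11}{3}\right)^{2} = \frac{121}{9}$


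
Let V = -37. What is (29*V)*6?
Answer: -6438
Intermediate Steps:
(29*V)*6 = (29*(-37))*6 = -1073*6 = -6438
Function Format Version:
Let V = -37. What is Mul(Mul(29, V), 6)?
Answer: -6438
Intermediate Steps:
Mul(Mul(29, V), 6) = Mul(Mul(29, -37), 6) = Mul(-1073, 6) = -6438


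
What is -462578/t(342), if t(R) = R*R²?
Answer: -231289/20000844 ≈ -0.011564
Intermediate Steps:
t(R) = R³
-462578/t(342) = -462578/(342³) = -462578/40001688 = -462578*1/40001688 = -231289/20000844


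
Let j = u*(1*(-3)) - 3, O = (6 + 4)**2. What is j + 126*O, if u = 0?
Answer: 12597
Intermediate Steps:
O = 100 (O = 10**2 = 100)
j = -3 (j = 0*(1*(-3)) - 3 = 0*(-3) - 3 = 0 - 3 = -3)
j + 126*O = -3 + 126*100 = -3 + 12600 = 12597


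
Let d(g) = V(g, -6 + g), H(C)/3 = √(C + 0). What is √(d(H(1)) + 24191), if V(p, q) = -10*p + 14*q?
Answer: √24119 ≈ 155.30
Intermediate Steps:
H(C) = 3*√C (H(C) = 3*√(C + 0) = 3*√C)
d(g) = -84 + 4*g (d(g) = -10*g + 14*(-6 + g) = -10*g + (-84 + 14*g) = -84 + 4*g)
√(d(H(1)) + 24191) = √((-84 + 4*(3*√1)) + 24191) = √((-84 + 4*(3*1)) + 24191) = √((-84 + 4*3) + 24191) = √((-84 + 12) + 24191) = √(-72 + 24191) = √24119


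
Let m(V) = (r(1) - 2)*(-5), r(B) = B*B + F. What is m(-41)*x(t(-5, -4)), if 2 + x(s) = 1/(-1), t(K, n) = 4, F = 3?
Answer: 30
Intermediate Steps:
r(B) = 3 + B**2 (r(B) = B*B + 3 = B**2 + 3 = 3 + B**2)
x(s) = -3 (x(s) = -2 + 1/(-1) = -2 - 1 = -3)
m(V) = -10 (m(V) = ((3 + 1**2) - 2)*(-5) = ((3 + 1) - 2)*(-5) = (4 - 2)*(-5) = 2*(-5) = -10)
m(-41)*x(t(-5, -4)) = -10*(-3) = 30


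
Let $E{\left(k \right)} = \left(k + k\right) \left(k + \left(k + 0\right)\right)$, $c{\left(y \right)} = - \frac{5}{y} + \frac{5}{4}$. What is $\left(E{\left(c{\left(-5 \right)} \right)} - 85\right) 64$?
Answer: $-4144$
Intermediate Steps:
$c{\left(y \right)} = \frac{5}{4} - \frac{5}{y}$ ($c{\left(y \right)} = - \frac{5}{y} + 5 \cdot \frac{1}{4} = - \frac{5}{y} + \frac{5}{4} = \frac{5}{4} - \frac{5}{y}$)
$E{\left(k \right)} = 4 k^{2}$ ($E{\left(k \right)} = 2 k \left(k + k\right) = 2 k 2 k = 4 k^{2}$)
$\left(E{\left(c{\left(-5 \right)} \right)} - 85\right) 64 = \left(4 \left(\frac{5}{4} - \frac{5}{-5}\right)^{2} - 85\right) 64 = \left(4 \left(\frac{5}{4} - -1\right)^{2} - 85\right) 64 = \left(4 \left(\frac{5}{4} + 1\right)^{2} - 85\right) 64 = \left(4 \left(\frac{9}{4}\right)^{2} - 85\right) 64 = \left(4 \cdot \frac{81}{16} - 85\right) 64 = \left(\frac{81}{4} - 85\right) 64 = \left(- \frac{259}{4}\right) 64 = -4144$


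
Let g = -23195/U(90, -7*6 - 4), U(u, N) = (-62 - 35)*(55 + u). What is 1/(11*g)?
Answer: 2813/51029 ≈ 0.055126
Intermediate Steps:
U(u, N) = -5335 - 97*u (U(u, N) = -97*(55 + u) = -5335 - 97*u)
g = 4639/2813 (g = -23195/(-5335 - 97*90) = -23195/(-5335 - 8730) = -23195/(-14065) = -23195*(-1/14065) = 4639/2813 ≈ 1.6491)
1/(11*g) = 1/(11*(4639/2813)) = 1/(51029/2813) = 2813/51029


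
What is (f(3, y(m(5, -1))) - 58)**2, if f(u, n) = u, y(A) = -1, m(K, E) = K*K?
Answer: 3025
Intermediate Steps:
m(K, E) = K**2
(f(3, y(m(5, -1))) - 58)**2 = (3 - 58)**2 = (-55)**2 = 3025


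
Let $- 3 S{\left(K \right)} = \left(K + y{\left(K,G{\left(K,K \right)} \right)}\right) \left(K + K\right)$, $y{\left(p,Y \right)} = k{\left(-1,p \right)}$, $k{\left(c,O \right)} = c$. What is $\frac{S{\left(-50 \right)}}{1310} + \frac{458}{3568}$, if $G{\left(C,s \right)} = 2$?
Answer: $- \frac{273281}{233704} \approx -1.1693$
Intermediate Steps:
$y{\left(p,Y \right)} = -1$
$S{\left(K \right)} = - \frac{2 K \left(-1 + K\right)}{3}$ ($S{\left(K \right)} = - \frac{\left(K - 1\right) \left(K + K\right)}{3} = - \frac{\left(-1 + K\right) 2 K}{3} = - \frac{2 K \left(-1 + K\right)}{3}$)
$\frac{S{\left(-50 \right)}}{1310} + \frac{458}{3568} = \frac{\frac{2}{3} \left(-50\right) \left(1 - -50\right)}{1310} + \frac{458}{3568} = \frac{2}{3} \left(-50\right) \left(1 + 50\right) \frac{1}{1310} + 458 \cdot \frac{1}{3568} = \frac{2}{3} \left(-50\right) 51 \cdot \frac{1}{1310} + \frac{229}{1784} = \left(-1700\right) \frac{1}{1310} + \frac{229}{1784} = - \frac{170}{131} + \frac{229}{1784} = - \frac{273281}{233704}$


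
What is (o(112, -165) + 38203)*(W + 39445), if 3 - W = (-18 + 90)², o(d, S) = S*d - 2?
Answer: 675720344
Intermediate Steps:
o(d, S) = -2 + S*d
W = -5181 (W = 3 - (-18 + 90)² = 3 - 1*72² = 3 - 1*5184 = 3 - 5184 = -5181)
(o(112, -165) + 38203)*(W + 39445) = ((-2 - 165*112) + 38203)*(-5181 + 39445) = ((-2 - 18480) + 38203)*34264 = (-18482 + 38203)*34264 = 19721*34264 = 675720344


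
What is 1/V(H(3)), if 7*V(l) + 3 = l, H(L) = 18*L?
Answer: 7/51 ≈ 0.13725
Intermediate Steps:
V(l) = -3/7 + l/7
1/V(H(3)) = 1/(-3/7 + (18*3)/7) = 1/(-3/7 + (⅐)*54) = 1/(-3/7 + 54/7) = 1/(51/7) = 7/51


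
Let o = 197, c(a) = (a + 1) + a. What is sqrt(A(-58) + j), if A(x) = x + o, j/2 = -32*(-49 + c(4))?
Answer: sqrt(2699) ≈ 51.952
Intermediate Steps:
c(a) = 1 + 2*a (c(a) = (1 + a) + a = 1 + 2*a)
j = 2560 (j = 2*(-32*(-49 + (1 + 2*4))) = 2*(-32*(-49 + (1 + 8))) = 2*(-32*(-49 + 9)) = 2*(-32*(-40)) = 2*1280 = 2560)
A(x) = 197 + x (A(x) = x + 197 = 197 + x)
sqrt(A(-58) + j) = sqrt((197 - 58) + 2560) = sqrt(139 + 2560) = sqrt(2699)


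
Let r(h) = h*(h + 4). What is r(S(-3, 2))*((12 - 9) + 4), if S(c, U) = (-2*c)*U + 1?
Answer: 1547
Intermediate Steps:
S(c, U) = 1 - 2*U*c (S(c, U) = -2*U*c + 1 = 1 - 2*U*c)
r(h) = h*(4 + h)
r(S(-3, 2))*((12 - 9) + 4) = ((1 - 2*2*(-3))*(4 + (1 - 2*2*(-3))))*((12 - 9) + 4) = ((1 + 12)*(4 + (1 + 12)))*(3 + 4) = (13*(4 + 13))*7 = (13*17)*7 = 221*7 = 1547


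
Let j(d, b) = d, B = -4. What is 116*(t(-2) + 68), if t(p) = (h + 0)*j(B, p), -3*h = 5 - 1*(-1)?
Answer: 8816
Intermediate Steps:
h = -2 (h = -(5 - 1*(-1))/3 = -(5 + 1)/3 = -⅓*6 = -2)
t(p) = 8 (t(p) = (-2 + 0)*(-4) = -2*(-4) = 8)
116*(t(-2) + 68) = 116*(8 + 68) = 116*76 = 8816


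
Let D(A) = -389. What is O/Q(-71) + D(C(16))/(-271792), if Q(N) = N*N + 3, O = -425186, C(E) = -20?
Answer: -28890047799/342729712 ≈ -84.294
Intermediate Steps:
Q(N) = 3 + N² (Q(N) = N² + 3 = 3 + N²)
O/Q(-71) + D(C(16))/(-271792) = -425186/(3 + (-71)²) - 389/(-271792) = -425186/(3 + 5041) - 389*(-1/271792) = -425186/5044 + 389/271792 = -425186*1/5044 + 389/271792 = -212593/2522 + 389/271792 = -28890047799/342729712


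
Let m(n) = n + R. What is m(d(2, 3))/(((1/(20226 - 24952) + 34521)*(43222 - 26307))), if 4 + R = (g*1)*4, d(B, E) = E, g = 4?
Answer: 834/32466102755 ≈ 2.5688e-8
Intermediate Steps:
R = 12 (R = -4 + (4*1)*4 = -4 + 4*4 = -4 + 16 = 12)
m(n) = 12 + n (m(n) = n + 12 = 12 + n)
m(d(2, 3))/(((1/(20226 - 24952) + 34521)*(43222 - 26307))) = (12 + 3)/(((1/(20226 - 24952) + 34521)*(43222 - 26307))) = 15/(((1/(-4726) + 34521)*16915)) = 15/(((-1/4726 + 34521)*16915)) = 15/(((163146245/4726)*16915)) = 15/(162330513775/278) = 15*(278/162330513775) = 834/32466102755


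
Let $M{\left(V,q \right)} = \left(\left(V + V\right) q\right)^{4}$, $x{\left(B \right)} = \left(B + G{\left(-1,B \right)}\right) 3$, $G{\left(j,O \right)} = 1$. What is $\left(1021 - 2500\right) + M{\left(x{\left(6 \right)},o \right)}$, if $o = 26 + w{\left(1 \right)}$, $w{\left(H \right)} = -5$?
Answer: $605165748297$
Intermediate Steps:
$x{\left(B \right)} = 3 + 3 B$ ($x{\left(B \right)} = \left(B + 1\right) 3 = \left(1 + B\right) 3 = 3 + 3 B$)
$o = 21$ ($o = 26 - 5 = 21$)
$M{\left(V,q \right)} = 16 V^{4} q^{4}$ ($M{\left(V,q \right)} = \left(2 V q\right)^{4} = 16 V^{4} q^{4}$)
$\left(1021 - 2500\right) + M{\left(x{\left(6 \right)},o \right)} = \left(1021 - 2500\right) + 16 \left(3 + 3 \cdot 6\right)^{4} \cdot 21^{4} = -1479 + 16 \left(3 + 18\right)^{4} \cdot 194481 = -1479 + 16 \cdot 21^{4} \cdot 194481 = -1479 + 16 \cdot 194481 \cdot 194481 = -1479 + 605165749776 = 605165748297$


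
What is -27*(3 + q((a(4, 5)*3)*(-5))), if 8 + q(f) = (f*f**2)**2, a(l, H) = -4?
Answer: -1259711999865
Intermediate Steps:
q(f) = -8 + f**6 (q(f) = -8 + (f*f**2)**2 = -8 + (f**3)**2 = -8 + f**6)
-27*(3 + q((a(4, 5)*3)*(-5))) = -27*(3 + (-8 + (-4*3*(-5))**6)) = -27*(3 + (-8 + (-12*(-5))**6)) = -27*(3 + (-8 + 60**6)) = -27*(3 + (-8 + 46656000000)) = -27*(3 + 46655999992) = -27*46655999995 = -1259711999865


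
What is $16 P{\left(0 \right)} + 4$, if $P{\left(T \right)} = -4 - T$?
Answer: $-60$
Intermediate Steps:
$16 P{\left(0 \right)} + 4 = 16 \left(-4 - 0\right) + 4 = 16 \left(-4 + 0\right) + 4 = 16 \left(-4\right) + 4 = -64 + 4 = -60$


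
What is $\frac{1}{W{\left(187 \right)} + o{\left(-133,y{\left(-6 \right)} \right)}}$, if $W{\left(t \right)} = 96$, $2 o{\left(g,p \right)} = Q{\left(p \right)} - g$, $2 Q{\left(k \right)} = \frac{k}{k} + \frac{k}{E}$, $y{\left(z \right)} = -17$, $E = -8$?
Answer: $\frac{32}{5225} \approx 0.0061244$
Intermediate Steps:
$Q{\left(k \right)} = \frac{1}{2} - \frac{k}{16}$ ($Q{\left(k \right)} = \frac{\frac{k}{k} + \frac{k}{-8}}{2} = \frac{1 + k \left(- \frac{1}{8}\right)}{2} = \frac{1 - \frac{k}{8}}{2} = \frac{1}{2} - \frac{k}{16}$)
$o{\left(g,p \right)} = \frac{1}{4} - \frac{g}{2} - \frac{p}{32}$ ($o{\left(g,p \right)} = \frac{\left(\frac{1}{2} - \frac{p}{16}\right) - g}{2} = \frac{\frac{1}{2} - g - \frac{p}{16}}{2} = \frac{1}{4} - \frac{g}{2} - \frac{p}{32}$)
$\frac{1}{W{\left(187 \right)} + o{\left(-133,y{\left(-6 \right)} \right)}} = \frac{1}{96 - - \frac{2153}{32}} = \frac{1}{96 + \left(\frac{1}{4} + \frac{133}{2} + \frac{17}{32}\right)} = \frac{1}{96 + \frac{2153}{32}} = \frac{1}{\frac{5225}{32}} = \frac{32}{5225}$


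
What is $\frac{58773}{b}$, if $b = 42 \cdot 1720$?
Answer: $\frac{19591}{24080} \approx 0.81358$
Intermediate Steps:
$b = 72240$
$\frac{58773}{b} = \frac{58773}{72240} = 58773 \cdot \frac{1}{72240} = \frac{19591}{24080}$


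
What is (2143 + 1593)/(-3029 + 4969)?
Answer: 934/485 ≈ 1.9258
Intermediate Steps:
(2143 + 1593)/(-3029 + 4969) = 3736/1940 = 3736*(1/1940) = 934/485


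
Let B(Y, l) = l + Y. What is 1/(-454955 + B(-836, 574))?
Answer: -1/455217 ≈ -2.1968e-6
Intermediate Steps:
B(Y, l) = Y + l
1/(-454955 + B(-836, 574)) = 1/(-454955 + (-836 + 574)) = 1/(-454955 - 262) = 1/(-455217) = -1/455217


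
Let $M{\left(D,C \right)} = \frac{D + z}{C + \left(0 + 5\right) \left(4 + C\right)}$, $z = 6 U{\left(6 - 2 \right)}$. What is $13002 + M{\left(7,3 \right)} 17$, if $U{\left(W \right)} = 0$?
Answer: $\frac{494195}{38} \approx 13005.0$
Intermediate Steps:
$z = 0$ ($z = 6 \cdot 0 = 0$)
$M{\left(D,C \right)} = \frac{D}{20 + 6 C}$ ($M{\left(D,C \right)} = \frac{D + 0}{C + \left(0 + 5\right) \left(4 + C\right)} = \frac{D}{C + 5 \left(4 + C\right)} = \frac{D}{C + \left(20 + 5 C\right)} = \frac{D}{20 + 6 C}$)
$13002 + M{\left(7,3 \right)} 17 = 13002 + \frac{1}{2} \cdot 7 \frac{1}{10 + 3 \cdot 3} \cdot 17 = 13002 + \frac{1}{2} \cdot 7 \frac{1}{10 + 9} \cdot 17 = 13002 + \frac{1}{2} \cdot 7 \cdot \frac{1}{19} \cdot 17 = 13002 + \frac{7}{38} \cdot 17 = 13002 + \frac{119}{38} = \frac{494195}{38}$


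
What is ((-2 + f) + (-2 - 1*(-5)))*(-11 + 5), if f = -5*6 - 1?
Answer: 180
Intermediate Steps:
f = -31 (f = -30 - 1 = -31)
((-2 + f) + (-2 - 1*(-5)))*(-11 + 5) = ((-2 - 31) + (-2 - 1*(-5)))*(-11 + 5) = (-33 + (-2 + 5))*(-6) = (-33 + 3)*(-6) = -30*(-6) = 180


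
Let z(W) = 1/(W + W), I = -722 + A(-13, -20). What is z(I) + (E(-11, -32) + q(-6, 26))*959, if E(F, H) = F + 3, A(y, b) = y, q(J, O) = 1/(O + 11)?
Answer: -415870387/54390 ≈ -7646.1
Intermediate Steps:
q(J, O) = 1/(11 + O)
E(F, H) = 3 + F
I = -735 (I = -722 - 13 = -735)
z(W) = 1/(2*W)
z(I) + (E(-11, -32) + q(-6, 26))*959 = (1/2)/(-735) + ((3 - 11) + 1/(11 + 26))*959 = (1/2)*(-1/735) + (-8 + 1/37)*959 = -1/1470 + (-8 + 1/37)*959 = -1/1470 - 295/37*959 = -1/1470 - 282905/37 = -415870387/54390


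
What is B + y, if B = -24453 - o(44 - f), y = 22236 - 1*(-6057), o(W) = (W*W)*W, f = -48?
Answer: -774848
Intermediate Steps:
o(W) = W**3 (o(W) = W**2*W = W**3)
y = 28293 (y = 22236 + 6057 = 28293)
B = -803141 (B = -24453 - (44 - 1*(-48))**3 = -24453 - (44 + 48)**3 = -24453 - 1*92**3 = -24453 - 1*778688 = -24453 - 778688 = -803141)
B + y = -803141 + 28293 = -774848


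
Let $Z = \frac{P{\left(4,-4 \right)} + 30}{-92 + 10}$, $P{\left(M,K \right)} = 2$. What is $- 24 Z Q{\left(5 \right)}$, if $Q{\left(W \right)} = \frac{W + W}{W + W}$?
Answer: $\frac{384}{41} \approx 9.3659$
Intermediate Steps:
$Q{\left(W \right)} = 1$ ($Q{\left(W \right)} = \frac{2 W}{2 W} = 2 W \frac{1}{2 W} = 1$)
$Z = - \frac{16}{41}$ ($Z = \frac{2 + 30}{-92 + 10} = \frac{32}{-82} = 32 \left(- \frac{1}{82}\right) = - \frac{16}{41} \approx -0.39024$)
$- 24 Z Q{\left(5 \right)} = \left(-24\right) \left(- \frac{16}{41}\right) 1 = \frac{384}{41} \cdot 1 = \frac{384}{41}$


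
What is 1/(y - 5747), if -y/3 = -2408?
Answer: 1/1477 ≈ 0.00067705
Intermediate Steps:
y = 7224 (y = -3*(-2408) = 7224)
1/(y - 5747) = 1/(7224 - 5747) = 1/1477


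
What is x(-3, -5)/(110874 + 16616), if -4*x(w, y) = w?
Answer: 3/509960 ≈ 5.8828e-6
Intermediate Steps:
x(w, y) = -w/4
x(-3, -5)/(110874 + 16616) = (-¼*(-3))/(110874 + 16616) = (¾)/127490 = (¾)*(1/127490) = 3/509960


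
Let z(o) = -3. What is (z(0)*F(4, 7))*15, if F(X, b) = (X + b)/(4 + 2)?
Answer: -165/2 ≈ -82.500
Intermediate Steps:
F(X, b) = X/6 + b/6 (F(X, b) = (X + b)/6 = (X + b)*(⅙) = X/6 + b/6)
(z(0)*F(4, 7))*15 = -3*((⅙)*4 + (⅙)*7)*15 = -3*(⅔ + 7/6)*15 = -3*11/6*15 = -11/2*15 = -165/2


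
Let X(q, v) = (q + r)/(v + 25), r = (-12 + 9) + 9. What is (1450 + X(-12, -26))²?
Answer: 2119936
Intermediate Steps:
r = 6 (r = -3 + 9 = 6)
X(q, v) = (6 + q)/(25 + v) (X(q, v) = (q + 6)/(v + 25) = (6 + q)/(25 + v))
(1450 + X(-12, -26))² = (1450 + (6 - 12)/(25 - 26))² = (1450 - 6/(-1))² = (1450 - 1*(-6))² = (1450 + 6)² = 1456² = 2119936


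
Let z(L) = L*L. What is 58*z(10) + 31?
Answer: 5831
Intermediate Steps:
z(L) = L²
58*z(10) + 31 = 58*10² + 31 = 58*100 + 31 = 5800 + 31 = 5831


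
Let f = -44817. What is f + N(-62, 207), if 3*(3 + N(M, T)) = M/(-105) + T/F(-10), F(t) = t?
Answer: -28240823/630 ≈ -44827.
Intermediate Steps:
N(M, T) = -3 - T/30 - M/315 (N(M, T) = -3 + (M/(-105) + T/(-10))/3 = -3 + (M*(-1/105) + T*(-⅒))/3 = -3 + (-M/105 - T/10)/3 = -3 + (-T/10 - M/105)/3 = -3 + (-T/30 - M/315) = -3 - T/30 - M/315)
f + N(-62, 207) = -44817 + (-3 - 1/30*207 - 1/315*(-62)) = -44817 + (-3 - 69/10 + 62/315) = -44817 - 6113/630 = -28240823/630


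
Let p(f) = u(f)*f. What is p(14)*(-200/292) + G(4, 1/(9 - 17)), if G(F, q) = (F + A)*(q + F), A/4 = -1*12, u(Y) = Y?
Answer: -44493/146 ≈ -304.75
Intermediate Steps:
A = -48 (A = 4*(-1*12) = 4*(-12) = -48)
p(f) = f² (p(f) = f*f = f²)
G(F, q) = (-48 + F)*(F + q) (G(F, q) = (F - 48)*(q + F) = (-48 + F)*(F + q))
p(14)*(-200/292) + G(4, 1/(9 - 17)) = 14²*(-200/292) + (4² - 48*4 - 48/(9 - 17) + 4/(9 - 17)) = 196*(-200*1/292) + (16 - 192 - 48/(-8) + 4/(-8)) = 196*(-50/73) + (16 - 192 - 48*(-⅛) + 4*(-⅛)) = -9800/73 + (16 - 192 + 6 - ½) = -9800/73 - 341/2 = -44493/146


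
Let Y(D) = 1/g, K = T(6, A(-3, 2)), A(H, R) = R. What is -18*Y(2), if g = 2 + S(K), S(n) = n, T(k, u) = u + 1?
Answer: -18/5 ≈ -3.6000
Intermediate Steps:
T(k, u) = 1 + u
K = 3 (K = 1 + 2 = 3)
g = 5 (g = 2 + 3 = 5)
Y(D) = ⅕ (Y(D) = 1/5 = ⅕)
-18*Y(2) = -18*⅕ = -18/5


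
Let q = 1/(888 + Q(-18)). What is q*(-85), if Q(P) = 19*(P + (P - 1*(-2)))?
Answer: -85/242 ≈ -0.35124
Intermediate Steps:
Q(P) = 38 + 38*P (Q(P) = 19*(P + (P + 2)) = 19*(P + (2 + P)) = 19*(2 + 2*P) = 38 + 38*P)
q = 1/242 (q = 1/(888 + (38 + 38*(-18))) = 1/(888 + (38 - 684)) = 1/(888 - 646) = 1/242 ≈ 0.0041322)
q*(-85) = (1/242)*(-85) = -85/242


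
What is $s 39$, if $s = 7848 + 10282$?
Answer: $707070$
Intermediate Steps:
$s = 18130$
$s 39 = 18130 \cdot 39 = 707070$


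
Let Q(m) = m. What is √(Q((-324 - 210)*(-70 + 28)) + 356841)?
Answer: 3*√42141 ≈ 615.85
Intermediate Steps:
√(Q((-324 - 210)*(-70 + 28)) + 356841) = √((-324 - 210)*(-70 + 28) + 356841) = √(-534*(-42) + 356841) = √(22428 + 356841) = √379269 = 3*√42141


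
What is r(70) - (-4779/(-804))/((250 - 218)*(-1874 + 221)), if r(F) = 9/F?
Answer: 21282777/165388160 ≈ 0.12868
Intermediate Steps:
r(70) - (-4779/(-804))/((250 - 218)*(-1874 + 221)) = 9/70 - (-4779/(-804))/((250 - 218)*(-1874 + 221)) = 9*(1/70) - (-4779*(-1/804))/(32*(-1653)) = 9/70 - 1593/(268*(-52896)) = 9/70 - 1593*(-1)/(268*52896) = 9/70 - 1*(-531/4725376) = 9/70 + 531/4725376 = 21282777/165388160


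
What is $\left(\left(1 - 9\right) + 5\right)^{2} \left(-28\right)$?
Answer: $-252$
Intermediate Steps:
$\left(\left(1 - 9\right) + 5\right)^{2} \left(-28\right) = \left(-8 + 5\right)^{2} \left(-28\right) = \left(-3\right)^{2} \left(-28\right) = 9 \left(-28\right) = -252$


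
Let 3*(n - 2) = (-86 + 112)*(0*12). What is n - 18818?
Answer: -18816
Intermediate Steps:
n = 2 (n = 2 + ((-86 + 112)*(0*12))/3 = 2 + (26*0)/3 = 2 + (1/3)*0 = 2 + 0 = 2)
n - 18818 = 2 - 18818 = -18816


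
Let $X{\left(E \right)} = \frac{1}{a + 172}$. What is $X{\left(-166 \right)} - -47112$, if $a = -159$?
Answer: $\frac{612457}{13} \approx 47112.0$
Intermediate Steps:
$X{\left(E \right)} = \frac{1}{13}$ ($X{\left(E \right)} = \frac{1}{-159 + 172} = \frac{1}{13}$)
$X{\left(-166 \right)} - -47112 = \frac{1}{13} - -47112 = \frac{1}{13} + 47112 = \frac{612457}{13}$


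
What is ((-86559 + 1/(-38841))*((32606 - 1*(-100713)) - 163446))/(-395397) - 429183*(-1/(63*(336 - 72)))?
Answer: -5649942172447637/860026433112 ≈ -6569.5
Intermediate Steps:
((-86559 + 1/(-38841))*((32606 - 1*(-100713)) - 163446))/(-395397) - 429183*(-1/(63*(336 - 72))) = ((-86559 - 1/38841)*((32606 + 100713) - 163446))*(-1/395397) - 429183/((-63*264)) = -3362038120*(133319 - 163446)/38841*(-1/395397) - 429183/(-16632) = -3362038120/38841*(-30127)*(-1/395397) - 429183*(-1/16632) = (101288122441240/38841)*(-1/395397) + 47687/1848 = -101288122441240/15357614877 + 47687/1848 = -5649942172447637/860026433112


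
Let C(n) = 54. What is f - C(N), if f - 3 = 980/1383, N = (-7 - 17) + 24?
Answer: -69553/1383 ≈ -50.291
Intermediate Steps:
N = 0 (N = -24 + 24 = 0)
f = 5129/1383 (f = 3 + 980/1383 = 5129/1383 ≈ 3.7086)
f - C(N) = 5129/1383 - 1*54 = 5129/1383 - 54 = -69553/1383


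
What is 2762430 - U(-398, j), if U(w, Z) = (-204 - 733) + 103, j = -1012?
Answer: 2763264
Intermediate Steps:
U(w, Z) = -834 (U(w, Z) = -937 + 103 = -834)
2762430 - U(-398, j) = 2762430 - 1*(-834) = 2762430 + 834 = 2763264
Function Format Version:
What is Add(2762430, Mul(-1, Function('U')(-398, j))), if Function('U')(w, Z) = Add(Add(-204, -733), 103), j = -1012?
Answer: 2763264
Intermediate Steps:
Function('U')(w, Z) = -834 (Function('U')(w, Z) = Add(-937, 103) = -834)
Add(2762430, Mul(-1, Function('U')(-398, j))) = Add(2762430, Mul(-1, -834)) = Add(2762430, 834) = 2763264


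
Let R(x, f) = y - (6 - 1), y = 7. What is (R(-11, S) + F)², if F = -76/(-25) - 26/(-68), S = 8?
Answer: 21242881/722500 ≈ 29.402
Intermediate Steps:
R(x, f) = 2 (R(x, f) = 7 - (6 - 1) = 7 - 1*5 = 7 - 5 = 2)
F = 2909/850 (F = -76*(-1/25) - 26*(-1/68) = 76/25 + 13/34 = 2909/850 ≈ 3.4224)
(R(-11, S) + F)² = (2 + 2909/850)² = (4609/850)² = 21242881/722500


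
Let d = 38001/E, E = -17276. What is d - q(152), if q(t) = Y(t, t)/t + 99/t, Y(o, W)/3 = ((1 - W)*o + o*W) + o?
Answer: -5810547/656488 ≈ -8.8510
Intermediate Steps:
Y(o, W) = 3*o + 3*W*o + 3*o*(1 - W) (Y(o, W) = 3*(((1 - W)*o + o*W) + o) = 3*((o*(1 - W) + W*o) + o) = 3*((W*o + o*(1 - W)) + o) = 3*(o + W*o + o*(1 - W)) = 3*o + 3*W*o + 3*o*(1 - W))
q(t) = 6 + 99/t (q(t) = (6*t)/t + 99/t = 6 + 99/t)
d = -38001/17276 (d = 38001/(-17276) = 38001*(-1/17276) = -38001/17276 ≈ -2.1996)
d - q(152) = -38001/17276 - (6 + 99/152) = -38001/17276 - 1*1011/152 = -38001/17276 - 1011/152 = -5810547/656488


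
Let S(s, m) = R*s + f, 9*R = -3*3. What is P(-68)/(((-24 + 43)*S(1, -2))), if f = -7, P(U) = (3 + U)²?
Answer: -4225/152 ≈ -27.796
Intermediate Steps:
R = -1 (R = (-3*3)/9 = (⅑)*(-9) = -1)
S(s, m) = -7 - s (S(s, m) = -s - 7 = -7 - s)
P(-68)/(((-24 + 43)*S(1, -2))) = (3 - 68)²/(((-24 + 43)*(-7 - 1*1))) = (-65)²/((19*(-7 - 1))) = 4225/((19*(-8))) = 4225/(-152) = 4225*(-1/152) = -4225/152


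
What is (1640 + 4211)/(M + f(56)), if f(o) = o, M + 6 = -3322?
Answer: -5851/3272 ≈ -1.7882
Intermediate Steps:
M = -3328 (M = -6 - 3322 = -3328)
(1640 + 4211)/(M + f(56)) = (1640 + 4211)/(-3328 + 56) = 5851/(-3272) = 5851*(-1/3272) = -5851/3272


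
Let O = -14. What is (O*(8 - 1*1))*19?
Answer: -1862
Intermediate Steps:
(O*(8 - 1*1))*19 = -14*(8 - 1*1)*19 = -14*(8 - 1)*19 = -14*7*19 = -98*19 = -1862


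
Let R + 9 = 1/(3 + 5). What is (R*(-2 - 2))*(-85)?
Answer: -6035/2 ≈ -3017.5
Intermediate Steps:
R = -71/8 (R = -9 + 1/(3 + 5) = -9 + 1/8 = -9 + ⅛ = -71/8 ≈ -8.8750)
(R*(-2 - 2))*(-85) = -71*(-2 - 2)/8*(-85) = -71/8*(-4)*(-85) = (71/2)*(-85) = -6035/2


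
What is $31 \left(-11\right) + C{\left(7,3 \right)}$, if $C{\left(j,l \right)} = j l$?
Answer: $-320$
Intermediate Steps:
$31 \left(-11\right) + C{\left(7,3 \right)} = 31 \left(-11\right) + 7 \cdot 3 = -341 + 21 = -320$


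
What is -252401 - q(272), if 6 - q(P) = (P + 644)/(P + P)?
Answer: -34327123/136 ≈ -2.5241e+5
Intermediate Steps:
q(P) = 6 - (644 + P)/(2*P) (q(P) = 6 - (P + 644)/(P + P) = 6 - (644 + P)/(2*P))
-252401 - q(272) = -252401 - (11/2 - 322/272) = -252401 - (11/2 - 322*1/272) = -252401 - (11/2 - 161/136) = -252401 - 1*587/136 = -252401 - 587/136 = -34327123/136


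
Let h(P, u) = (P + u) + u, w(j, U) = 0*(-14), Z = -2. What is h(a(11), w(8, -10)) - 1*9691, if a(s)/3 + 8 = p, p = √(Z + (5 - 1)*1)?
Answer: -9715 + 3*√2 ≈ -9710.8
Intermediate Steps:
w(j, U) = 0
p = √2 (p = √(-2 + (5 - 1)*1) = √(-2 + 4*1) = √(-2 + 4) = √2 ≈ 1.4142)
a(s) = -24 + 3*√2
h(P, u) = P + 2*u
h(a(11), w(8, -10)) - 1*9691 = ((-24 + 3*√2) + 2*0) - 1*9691 = ((-24 + 3*√2) + 0) - 9691 = (-24 + 3*√2) - 9691 = -9715 + 3*√2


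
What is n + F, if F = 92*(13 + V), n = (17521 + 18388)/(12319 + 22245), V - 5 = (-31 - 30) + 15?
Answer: -89000955/34564 ≈ -2575.0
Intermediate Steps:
V = -41 (V = 5 + ((-31 - 30) + 15) = 5 + (-61 + 15) = 5 - 46 = -41)
n = 35909/34564 ≈ 1.0389
F = -2576 (F = 92*(13 - 41) = 92*(-28) = -2576)
n + F = 35909/34564 - 2576 = -89000955/34564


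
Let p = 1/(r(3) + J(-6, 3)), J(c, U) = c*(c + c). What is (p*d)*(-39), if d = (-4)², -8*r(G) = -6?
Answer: -832/97 ≈ -8.5773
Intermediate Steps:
r(G) = ¾ (r(G) = -⅛*(-6) = ¾)
J(c, U) = 2*c² (J(c, U) = c*(2*c) = 2*c²)
d = 16
p = 4/291 (p = 1/(¾ + 2*(-6)²) = 1/(¾ + 2*36) = 1/(¾ + 72) = 1/(291/4) = 4/291 ≈ 0.013746)
(p*d)*(-39) = ((4/291)*16)*(-39) = (64/291)*(-39) = -832/97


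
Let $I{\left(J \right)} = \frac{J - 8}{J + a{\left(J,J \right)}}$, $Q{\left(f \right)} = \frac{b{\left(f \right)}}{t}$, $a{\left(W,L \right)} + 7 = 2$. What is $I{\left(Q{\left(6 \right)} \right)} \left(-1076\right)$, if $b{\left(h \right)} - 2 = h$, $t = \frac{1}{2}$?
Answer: $- \frac{8608}{11} \approx -782.54$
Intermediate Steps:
$a{\left(W,L \right)} = -5$ ($a{\left(W,L \right)} = -7 + 2 = -5$)
$t = \frac{1}{2} \approx 0.5$
$b{\left(h \right)} = 2 + h$
$Q{\left(f \right)} = 4 + 2 f$ ($Q{\left(f \right)} = \left(2 + f\right) \frac{1}{\frac{1}{2}} = \left(2 + f\right) 2 = 4 + 2 f$)
$I{\left(J \right)} = \frac{-8 + J}{-5 + J}$ ($I{\left(J \right)} = \frac{J - 8}{J - 5} = \frac{-8 + J}{-5 + J}$)
$I{\left(Q{\left(6 \right)} \right)} \left(-1076\right) = \frac{-8 + \left(4 + 2 \cdot 6\right)}{-5 + \left(4 + 2 \cdot 6\right)} \left(-1076\right) = \frac{-8 + \left(4 + 12\right)}{-5 + \left(4 + 12\right)} \left(-1076\right) = \frac{-8 + 16}{-5 + 16} \left(-1076\right) = \frac{1}{11} \cdot 8 \left(-1076\right) = \frac{8}{11} \left(-1076\right) = - \frac{8608}{11}$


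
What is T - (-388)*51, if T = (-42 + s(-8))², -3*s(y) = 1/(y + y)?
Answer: 49651777/2304 ≈ 21550.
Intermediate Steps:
s(y) = -1/(6*y) (s(y) = -1/(3*(y + y)) = -1/(2*y)/3 = -1/(6*y))
T = 4060225/2304 (T = (-42 - ⅙/(-8))² = (-42 - ⅙*(-⅛))² = (-42 + 1/48)² = (-2015/48)² = 4060225/2304 ≈ 1762.3)
T - (-388)*51 = 4060225/2304 - (-388)*51 = 4060225/2304 - 1*(-19788) = 4060225/2304 + 19788 = 49651777/2304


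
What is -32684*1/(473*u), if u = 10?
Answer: -16342/2365 ≈ -6.9099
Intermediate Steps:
-32684*1/(473*u) = -32684/((10*43)*11) = -32684/(430*11) = -32684/4730 = -32684*1/4730 = -16342/2365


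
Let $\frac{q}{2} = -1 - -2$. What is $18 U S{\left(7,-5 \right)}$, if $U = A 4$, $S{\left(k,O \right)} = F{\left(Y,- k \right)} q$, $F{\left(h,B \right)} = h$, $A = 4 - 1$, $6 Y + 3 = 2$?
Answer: $-72$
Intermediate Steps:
$Y = - \frac{1}{6}$ ($Y = - \frac{1}{2} + \frac{1}{6} \cdot 2 = - \frac{1}{2} + \frac{1}{3} = - \frac{1}{6} \approx -0.16667$)
$A = 3$ ($A = 4 - 1 = 3$)
$q = 2$ ($q = 2 \left(-1 - -2\right) = 2 \left(-1 + 2\right) = 2 \cdot 1 = 2$)
$S{\left(k,O \right)} = - \frac{1}{3}$ ($S{\left(k,O \right)} = \left(- \frac{1}{6}\right) 2 = - \frac{1}{3}$)
$U = 12$ ($U = 3 \cdot 4 = 12$)
$18 U S{\left(7,-5 \right)} = 18 \cdot 12 \left(- \frac{1}{3}\right) = 216 \left(- \frac{1}{3}\right) = -72$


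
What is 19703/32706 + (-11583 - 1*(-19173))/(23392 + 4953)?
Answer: 161344015/185410314 ≈ 0.87020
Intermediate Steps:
19703/32706 + (-11583 - 1*(-19173))/(23392 + 4953) = 19703*(1/32706) + (-11583 + 19173)/28345 = 19703/32706 + 7590*(1/28345) = 19703/32706 + 1518/5669 = 161344015/185410314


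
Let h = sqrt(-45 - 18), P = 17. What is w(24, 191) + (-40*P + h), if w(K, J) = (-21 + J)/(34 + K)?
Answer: -19635/29 + 3*I*sqrt(7) ≈ -677.07 + 7.9373*I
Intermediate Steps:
h = 3*I*sqrt(7) (h = sqrt(-63) = 3*I*sqrt(7) ≈ 7.9373*I)
w(K, J) = (-21 + J)/(34 + K)
w(24, 191) + (-40*P + h) = (-21 + 191)/(34 + 24) + (-40*17 + 3*I*sqrt(7)) = 170/58 + (-680 + 3*I*sqrt(7)) = (1/58)*170 + (-680 + 3*I*sqrt(7)) = 85/29 + (-680 + 3*I*sqrt(7)) = -19635/29 + 3*I*sqrt(7)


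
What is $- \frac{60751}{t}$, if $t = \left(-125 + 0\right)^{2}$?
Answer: $- \frac{60751}{15625} \approx -3.8881$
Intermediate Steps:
$t = 15625$ ($t = \left(-125\right)^{2} = 15625$)
$- \frac{60751}{t} = - \frac{60751}{15625}$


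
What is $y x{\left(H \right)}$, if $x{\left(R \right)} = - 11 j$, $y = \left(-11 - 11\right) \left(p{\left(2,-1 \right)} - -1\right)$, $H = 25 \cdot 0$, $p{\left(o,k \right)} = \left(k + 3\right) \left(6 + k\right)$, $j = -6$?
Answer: $-15972$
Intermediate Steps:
$p{\left(o,k \right)} = \left(3 + k\right) \left(6 + k\right)$
$H = 0$
$y = -242$ ($y = \left(-11 - 11\right) \left(\left(18 + \left(-1\right)^{2} + 9 \left(-1\right)\right) - -1\right) = - 22 \left(\left(18 + 1 - 9\right) + 1\right) = - 22 \left(10 + 1\right) = \left(-22\right) 11 = -242$)
$x{\left(R \right)} = 66$ ($x{\left(R \right)} = \left(-11\right) \left(-6\right) = 66$)
$y x{\left(H \right)} = \left(-242\right) 66 = -15972$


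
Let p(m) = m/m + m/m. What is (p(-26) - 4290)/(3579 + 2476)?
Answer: -4288/6055 ≈ -0.70817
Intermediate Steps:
p(m) = 2 (p(m) = 1 + 1 = 2)
(p(-26) - 4290)/(3579 + 2476) = (2 - 4290)/(3579 + 2476) = -4288/6055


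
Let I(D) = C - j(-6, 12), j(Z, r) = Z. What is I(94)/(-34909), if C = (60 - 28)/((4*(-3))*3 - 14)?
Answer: -134/872725 ≈ -0.00015354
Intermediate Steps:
C = -16/25 (C = 32/(-12*3 - 14) = 32/(-36 - 14) = 32/(-50) = 32*(-1/50) = -16/25 ≈ -0.64000)
I(D) = 134/25 (I(D) = -16/25 - 1*(-6) = -16/25 + 6 = 134/25)
I(94)/(-34909) = (134/25)/(-34909) = (134/25)*(-1/34909) = -134/872725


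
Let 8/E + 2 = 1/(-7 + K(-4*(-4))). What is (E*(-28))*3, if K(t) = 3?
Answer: 896/3 ≈ 298.67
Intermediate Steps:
E = -32/9 (E = 8/(-2 + 1/(-7 + 3)) = 8/(-2 + 1/(-4)) = 8/(-2 - 1/4) = 8/(-9/4) = 8*(-4/9) = -32/9 ≈ -3.5556)
(E*(-28))*3 = -32/9*(-28)*3 = (896/9)*3 = 896/3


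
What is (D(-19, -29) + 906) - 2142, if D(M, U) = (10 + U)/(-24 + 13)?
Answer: -13577/11 ≈ -1234.3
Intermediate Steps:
D(M, U) = -10/11 - U/11 (D(M, U) = (10 + U)/(-11) = (10 + U)*(-1/11) = -10/11 - U/11)
(D(-19, -29) + 906) - 2142 = ((-10/11 - 1/11*(-29)) + 906) - 2142 = ((-10/11 + 29/11) + 906) - 2142 = (19/11 + 906) - 2142 = 9985/11 - 2142 = -13577/11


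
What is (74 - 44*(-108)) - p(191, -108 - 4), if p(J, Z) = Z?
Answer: 4938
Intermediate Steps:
(74 - 44*(-108)) - p(191, -108 - 4) = (74 - 44*(-108)) - (-108 - 4) = (74 + 4752) - 1*(-112) = 4826 + 112 = 4938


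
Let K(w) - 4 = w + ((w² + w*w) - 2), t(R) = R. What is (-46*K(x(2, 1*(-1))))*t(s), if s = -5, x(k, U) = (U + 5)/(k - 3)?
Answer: 6900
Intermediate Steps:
x(k, U) = (5 + U)/(-3 + k)
K(w) = 2 + w + 2*w² (K(w) = 4 + (w + ((w² + w*w) - 2)) = 4 + (w + ((w² + w²) - 2)) = 4 + (w + (2*w² - 2)) = 4 + (w + (-2 + 2*w²)) = 4 + (-2 + w + 2*w²) = 2 + w + 2*w²)
(-46*K(x(2, 1*(-1))))*t(s) = -46*(2 + (5 + 1*(-1))/(-3 + 2) + 2*((5 + 1*(-1))/(-3 + 2))²)*(-5) = -46*(2 + (5 - 1)/(-1) + 2*((5 - 1)/(-1))²)*(-5) = -46*(2 - 1*4 + 2*(-1*4)²)*(-5) = -46*(2 - 4 + 2*(-4)²)*(-5) = -46*(2 - 4 + 2*16)*(-5) = -46*(2 - 4 + 32)*(-5) = -46*30*(-5) = -1380*(-5) = 6900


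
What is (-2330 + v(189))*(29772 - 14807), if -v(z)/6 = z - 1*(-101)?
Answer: -60907550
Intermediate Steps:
v(z) = -606 - 6*z (v(z) = -6*(z - 1*(-101)) = -6*(z + 101) = -6*(101 + z) = -606 - 6*z)
(-2330 + v(189))*(29772 - 14807) = (-2330 + (-606 - 6*189))*(29772 - 14807) = (-2330 + (-606 - 1134))*14965 = (-2330 - 1740)*14965 = -4070*14965 = -60907550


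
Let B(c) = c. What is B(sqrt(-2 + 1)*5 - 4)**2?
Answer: (4 - 5*I)**2 ≈ -9.0 - 40.0*I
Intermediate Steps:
B(sqrt(-2 + 1)*5 - 4)**2 = (sqrt(-2 + 1)*5 - 4)**2 = (sqrt(-1)*5 - 4)**2 = (I*5 - 4)**2 = (5*I - 4)**2 = (-4 + 5*I)**2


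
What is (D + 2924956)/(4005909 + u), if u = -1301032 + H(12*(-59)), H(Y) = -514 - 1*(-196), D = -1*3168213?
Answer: -243257/2704559 ≈ -0.089943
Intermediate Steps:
D = -3168213
H(Y) = -318 (H(Y) = -514 + 196 = -318)
u = -1301350 (u = -1301032 - 318 = -1301350)
(D + 2924956)/(4005909 + u) = (-3168213 + 2924956)/(4005909 - 1301350) = -243257/2704559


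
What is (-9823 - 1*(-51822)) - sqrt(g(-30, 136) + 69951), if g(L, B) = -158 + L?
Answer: 41999 - sqrt(69763) ≈ 41735.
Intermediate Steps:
(-9823 - 1*(-51822)) - sqrt(g(-30, 136) + 69951) = (-9823 - 1*(-51822)) - sqrt((-158 - 30) + 69951) = (-9823 + 51822) - sqrt(-188 + 69951) = 41999 - sqrt(69763)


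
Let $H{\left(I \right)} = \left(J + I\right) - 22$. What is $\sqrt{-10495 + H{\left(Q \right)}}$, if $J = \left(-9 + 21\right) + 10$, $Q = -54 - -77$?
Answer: $2 i \sqrt{2618} \approx 102.33 i$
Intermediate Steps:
$Q = 23$ ($Q = -54 + 77 = 23$)
$J = 22$ ($J = 12 + 10 = 22$)
$H{\left(I \right)} = I$ ($H{\left(I \right)} = \left(22 + I\right) - 22 = I$)
$\sqrt{-10495 + H{\left(Q \right)}} = \sqrt{-10495 + 23} = \sqrt{-10472} = 2 i \sqrt{2618}$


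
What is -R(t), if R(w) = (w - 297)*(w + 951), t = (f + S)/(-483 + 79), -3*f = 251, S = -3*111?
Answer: 103476613367/367236 ≈ 2.8177e+5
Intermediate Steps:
S = -333
f = -251/3 (f = -1/3*251 = -251/3 ≈ -83.667)
t = 625/606 (t = (-251/3 - 333)/(-483 + 79) = -1250/3/(-404) = -1250/3*(-1/404) = 625/606 ≈ 1.0314)
R(w) = (-297 + w)*(951 + w)
-R(t) = -(-282447 + (625/606)**2 + 654*(625/606)) = -(-282447 + 390625/367236 + 68125/101) = -1*(-103476613367/367236) = 103476613367/367236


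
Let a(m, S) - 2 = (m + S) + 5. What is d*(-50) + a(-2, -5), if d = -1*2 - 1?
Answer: 150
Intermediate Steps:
d = -3 (d = -2 - 1 = -3)
a(m, S) = 7 + S + m (a(m, S) = 2 + ((m + S) + 5) = 2 + ((S + m) + 5) = 2 + (5 + S + m) = 7 + S + m)
d*(-50) + a(-2, -5) = -3*(-50) + (7 - 5 - 2) = 150 + 0 = 150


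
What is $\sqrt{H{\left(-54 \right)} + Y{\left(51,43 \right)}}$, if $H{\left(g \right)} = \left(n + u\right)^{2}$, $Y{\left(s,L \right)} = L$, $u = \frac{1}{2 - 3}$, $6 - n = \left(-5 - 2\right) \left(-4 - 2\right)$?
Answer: $2 \sqrt{353} \approx 37.577$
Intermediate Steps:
$n = -36$ ($n = 6 - \left(-5 - 2\right) \left(-4 - 2\right) = 6 - \left(-7\right) \left(-6\right) = 6 - 42 = -36$)
$u = -1$ ($u = \frac{1}{-1} = -1$)
$H{\left(g \right)} = 1369$ ($H{\left(g \right)} = \left(-36 - 1\right)^{2} = \left(-37\right)^{2} = 1369$)
$\sqrt{H{\left(-54 \right)} + Y{\left(51,43 \right)}} = \sqrt{1369 + 43} = \sqrt{1412} = 2 \sqrt{353}$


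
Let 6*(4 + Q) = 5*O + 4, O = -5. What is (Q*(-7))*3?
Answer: 315/2 ≈ 157.50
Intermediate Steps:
Q = -15/2 (Q = -4 + (5*(-5) + 4)/6 = -4 + (-25 + 4)/6 = -4 + (⅙)*(-21) = -4 - 7/2 = -15/2 ≈ -7.5000)
(Q*(-7))*3 = -15/2*(-7)*3 = (105/2)*3 = 315/2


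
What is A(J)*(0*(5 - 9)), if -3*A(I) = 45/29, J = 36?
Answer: 0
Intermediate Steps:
A(I) = -15/29
A(J)*(0*(5 - 9)) = -0*(5 - 9) = -0*(-4) = -15/29*0 = 0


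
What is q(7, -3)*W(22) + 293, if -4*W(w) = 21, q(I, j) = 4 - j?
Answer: 1025/4 ≈ 256.25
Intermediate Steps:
W(w) = -21/4 (W(w) = -1/4*21 = -21/4)
q(7, -3)*W(22) + 293 = (4 - 1*(-3))*(-21/4) + 293 = (4 + 3)*(-21/4) + 293 = 7*(-21/4) + 293 = -147/4 + 293 = 1025/4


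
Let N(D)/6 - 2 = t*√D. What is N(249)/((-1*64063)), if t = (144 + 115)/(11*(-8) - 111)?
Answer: -12/64063 + 1554*√249/12748537 ≈ 0.0017362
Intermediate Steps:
t = -259/199 (t = 259/(-88 - 111) = 259/(-199) = 259*(-1/199) = -259/199 ≈ -1.3015)
N(D) = 12 - 1554*√D/199 (N(D) = 12 + 6*(-259*√D/199) = 12 - 1554*√D/199)
N(249)/((-1*64063)) = (12 - 1554*√249/199)/((-1*64063)) = (12 - 1554*√249/199)/(-64063) = (12 - 1554*√249/199)*(-1/64063) = -12/64063 + 1554*√249/12748537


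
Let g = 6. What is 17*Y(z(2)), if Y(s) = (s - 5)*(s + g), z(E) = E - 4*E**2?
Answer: 2584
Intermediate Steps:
Y(s) = (-5 + s)*(6 + s) (Y(s) = (s - 5)*(s + 6) = (-5 + s)*(6 + s))
17*Y(z(2)) = 17*(-30 + 2*(1 - 4*2) + (2*(1 - 4*2))**2) = 17*(-30 + 2*(1 - 8) + (2*(1 - 8))**2) = 17*(-30 + 2*(-7) + (2*(-7))**2) = 17*(-30 - 14 + (-14)**2) = 17*(-30 - 14 + 196) = 17*152 = 2584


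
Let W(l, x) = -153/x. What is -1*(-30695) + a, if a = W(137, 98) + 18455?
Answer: 4816547/98 ≈ 49148.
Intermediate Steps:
a = 1808437/98 (a = -153/98 + 18455 = 1808437/98 ≈ 18453.)
-1*(-30695) + a = -1*(-30695) + 1808437/98 = 30695 + 1808437/98 = 4816547/98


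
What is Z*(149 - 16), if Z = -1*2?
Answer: -266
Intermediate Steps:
Z = -2
Z*(149 - 16) = -2*(149 - 16) = -2*133 = -266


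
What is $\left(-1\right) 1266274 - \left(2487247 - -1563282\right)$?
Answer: $-5316803$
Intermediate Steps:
$\left(-1\right) 1266274 - \left(2487247 - -1563282\right) = -1266274 - \left(2487247 + 1563282\right) = -1266274 - 4050529 = -5316803$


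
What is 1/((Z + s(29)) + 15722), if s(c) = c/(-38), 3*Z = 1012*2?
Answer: 114/1869133 ≈ 6.0991e-5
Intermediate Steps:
Z = 2024/3 (Z = (1012*2)/3 = (⅓)*2024 = 2024/3 ≈ 674.67)
s(c) = -c/38 (s(c) = c*(-1/38) = -c/38)
1/((Z + s(29)) + 15722) = 1/((2024/3 - 1/38*29) + 15722) = 1/((2024/3 - 29/38) + 15722) = 1/(76825/114 + 15722) = 1/(1869133/114) = 114/1869133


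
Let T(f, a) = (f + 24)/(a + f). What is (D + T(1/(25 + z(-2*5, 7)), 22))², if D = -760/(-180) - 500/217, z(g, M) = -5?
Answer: 187991521/20766249 ≈ 9.0527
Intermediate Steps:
T(f, a) = (24 + f)/(a + f)
D = 3746/1953 (D = -760*(-1/180) - 500*1/217 = 38/9 - 500/217 = 3746/1953 ≈ 1.9181)
(D + T(1/(25 + z(-2*5, 7)), 22))² = (3746/1953 + (24 + 1/(25 - 5))/(22 + 1/(25 - 5)))² = (3746/1953 + (24 + 1/20)/(22 + 1/20))² = (3746/1953 + (481/20)/(441/20))² = (3746/1953 + (20/441)*(481/20))² = (3746/1953 + 481/441)² = (13711/4557)² = 187991521/20766249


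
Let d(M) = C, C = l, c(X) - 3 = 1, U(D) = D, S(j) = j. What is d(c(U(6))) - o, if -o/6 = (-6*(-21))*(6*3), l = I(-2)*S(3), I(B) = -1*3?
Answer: 13599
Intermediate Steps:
I(B) = -3
l = -9 (l = -3*3 = -9)
c(X) = 4 (c(X) = 3 + 1 = 4)
C = -9
d(M) = -9
o = -13608 (o = -6*(-6*(-21))*6*3 = -756*18 = -6*2268 = -13608)
d(c(U(6))) - o = -9 - 1*(-13608) = -9 + 13608 = 13599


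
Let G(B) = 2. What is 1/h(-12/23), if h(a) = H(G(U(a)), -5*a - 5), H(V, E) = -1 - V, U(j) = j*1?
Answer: -⅓ ≈ -0.33333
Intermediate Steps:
U(j) = j
h(a) = -3 (h(a) = -1 - 1*2 = -1 - 2 = -3)
1/h(-12/23) = 1/(-3) = -⅓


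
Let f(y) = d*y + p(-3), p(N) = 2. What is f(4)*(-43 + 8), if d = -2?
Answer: 210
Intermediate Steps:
f(y) = 2 - 2*y (f(y) = -2*y + 2 = 2 - 2*y)
f(4)*(-43 + 8) = (2 - 2*4)*(-43 + 8) = (2 - 8)*(-35) = -6*(-35) = 210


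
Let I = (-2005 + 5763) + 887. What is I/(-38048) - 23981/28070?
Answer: -521407119/534003680 ≈ -0.97641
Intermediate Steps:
I = 4645 (I = 3758 + 887 = 4645)
I/(-38048) - 23981/28070 = 4645/(-38048) - 23981/28070 = 4645*(-1/38048) - 23981*1/28070 = -4645/38048 - 23981/28070 = -521407119/534003680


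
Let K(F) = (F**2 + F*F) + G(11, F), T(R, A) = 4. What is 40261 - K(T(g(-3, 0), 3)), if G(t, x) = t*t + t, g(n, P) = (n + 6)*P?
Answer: 40097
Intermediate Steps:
g(n, P) = P*(6 + n) (g(n, P) = (6 + n)*P = P*(6 + n))
G(t, x) = t + t**2 (G(t, x) = t**2 + t = t + t**2)
K(F) = 132 + 2*F**2 (K(F) = (F**2 + F*F) + 11*(1 + 11) = (F**2 + F**2) + 11*12 = 2*F**2 + 132 = 132 + 2*F**2)
40261 - K(T(g(-3, 0), 3)) = 40261 - (132 + 2*4**2) = 40261 - (132 + 2*16) = 40261 - (132 + 32) = 40261 - 1*164 = 40261 - 164 = 40097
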